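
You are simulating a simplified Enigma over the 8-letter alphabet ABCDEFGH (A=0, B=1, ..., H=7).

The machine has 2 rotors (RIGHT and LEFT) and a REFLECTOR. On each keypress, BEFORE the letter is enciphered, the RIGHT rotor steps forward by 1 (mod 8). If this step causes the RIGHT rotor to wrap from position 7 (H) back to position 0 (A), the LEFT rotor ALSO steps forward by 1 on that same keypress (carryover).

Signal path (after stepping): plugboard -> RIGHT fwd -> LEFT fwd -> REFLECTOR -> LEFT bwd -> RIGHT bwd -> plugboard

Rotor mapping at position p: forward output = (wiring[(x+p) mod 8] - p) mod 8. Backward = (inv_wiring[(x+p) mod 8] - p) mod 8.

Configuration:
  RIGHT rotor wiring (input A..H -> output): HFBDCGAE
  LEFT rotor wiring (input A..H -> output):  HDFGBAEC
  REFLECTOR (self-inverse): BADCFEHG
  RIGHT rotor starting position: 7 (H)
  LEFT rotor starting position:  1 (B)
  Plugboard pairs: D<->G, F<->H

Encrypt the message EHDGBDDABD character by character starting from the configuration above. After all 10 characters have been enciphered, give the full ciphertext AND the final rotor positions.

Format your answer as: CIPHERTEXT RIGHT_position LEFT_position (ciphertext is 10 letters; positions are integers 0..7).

Char 1 ('E'): step: R->0, L->2 (L advanced); E->plug->E->R->C->L->H->refl->G->L'->D->R'->D->plug->G
Char 2 ('H'): step: R->1, L=2; H->plug->F->R->H->L->B->refl->A->L'->F->R'->E->plug->E
Char 3 ('D'): step: R->2, L=2; D->plug->G->R->F->L->A->refl->B->L'->H->R'->A->plug->A
Char 4 ('G'): step: R->3, L=2; G->plug->D->R->F->L->A->refl->B->L'->H->R'->B->plug->B
Char 5 ('B'): step: R->4, L=2; B->plug->B->R->C->L->H->refl->G->L'->D->R'->E->plug->E
Char 6 ('D'): step: R->5, L=2; D->plug->G->R->G->L->F->refl->E->L'->B->R'->A->plug->A
Char 7 ('D'): step: R->6, L=2; D->plug->G->R->E->L->C->refl->D->L'->A->R'->H->plug->F
Char 8 ('A'): step: R->7, L=2; A->plug->A->R->F->L->A->refl->B->L'->H->R'->G->plug->D
Char 9 ('B'): step: R->0, L->3 (L advanced); B->plug->B->R->F->L->E->refl->F->L'->C->R'->E->plug->E
Char 10 ('D'): step: R->1, L=3; D->plug->G->R->D->L->B->refl->A->L'->G->R'->H->plug->F
Final: ciphertext=GEABEAFDEF, RIGHT=1, LEFT=3

Answer: GEABEAFDEF 1 3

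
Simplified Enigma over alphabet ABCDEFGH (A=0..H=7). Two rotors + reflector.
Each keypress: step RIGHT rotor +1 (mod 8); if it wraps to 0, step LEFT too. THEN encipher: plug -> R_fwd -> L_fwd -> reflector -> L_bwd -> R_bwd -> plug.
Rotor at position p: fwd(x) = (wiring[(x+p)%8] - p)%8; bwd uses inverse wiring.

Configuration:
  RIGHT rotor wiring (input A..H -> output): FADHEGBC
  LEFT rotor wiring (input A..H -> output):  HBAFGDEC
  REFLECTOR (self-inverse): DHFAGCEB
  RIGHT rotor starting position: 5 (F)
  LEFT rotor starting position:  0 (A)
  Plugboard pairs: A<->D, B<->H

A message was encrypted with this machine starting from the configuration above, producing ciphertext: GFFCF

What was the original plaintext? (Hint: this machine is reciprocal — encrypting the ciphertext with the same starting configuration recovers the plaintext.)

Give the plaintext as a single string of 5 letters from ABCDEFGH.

Char 1 ('G'): step: R->6, L=0; G->plug->G->R->G->L->E->refl->G->L'->E->R'->B->plug->H
Char 2 ('F'): step: R->7, L=0; F->plug->F->R->F->L->D->refl->A->L'->C->R'->H->plug->B
Char 3 ('F'): step: R->0, L->1 (L advanced); F->plug->F->R->G->L->B->refl->H->L'->B->R'->G->plug->G
Char 4 ('C'): step: R->1, L=1; C->plug->C->R->G->L->B->refl->H->L'->B->R'->G->plug->G
Char 5 ('F'): step: R->2, L=1; F->plug->F->R->A->L->A->refl->D->L'->F->R'->B->plug->H

Answer: HBGGH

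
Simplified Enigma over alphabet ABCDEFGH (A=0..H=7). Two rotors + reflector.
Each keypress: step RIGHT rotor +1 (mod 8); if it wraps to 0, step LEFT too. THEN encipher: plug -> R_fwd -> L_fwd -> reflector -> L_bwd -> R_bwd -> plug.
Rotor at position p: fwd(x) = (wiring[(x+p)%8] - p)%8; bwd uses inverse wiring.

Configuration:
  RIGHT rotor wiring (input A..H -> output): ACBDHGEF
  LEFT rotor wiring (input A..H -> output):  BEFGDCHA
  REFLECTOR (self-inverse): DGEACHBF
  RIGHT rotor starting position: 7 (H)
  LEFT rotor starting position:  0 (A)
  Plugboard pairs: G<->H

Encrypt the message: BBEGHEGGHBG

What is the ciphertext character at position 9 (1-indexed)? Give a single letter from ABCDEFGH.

Char 1 ('B'): step: R->0, L->1 (L advanced); B->plug->B->R->C->L->F->refl->H->L'->G->R'->F->plug->F
Char 2 ('B'): step: R->1, L=1; B->plug->B->R->A->L->D->refl->A->L'->H->R'->H->plug->G
Char 3 ('E'): step: R->2, L=1; E->plug->E->R->C->L->F->refl->H->L'->G->R'->G->plug->H
Char 4 ('G'): step: R->3, L=1; G->plug->H->R->G->L->H->refl->F->L'->C->R'->E->plug->E
Char 5 ('H'): step: R->4, L=1; H->plug->G->R->F->L->G->refl->B->L'->E->R'->E->plug->E
Char 6 ('E'): step: R->5, L=1; E->plug->E->R->F->L->G->refl->B->L'->E->R'->F->plug->F
Char 7 ('G'): step: R->6, L=1; G->plug->H->R->A->L->D->refl->A->L'->H->R'->B->plug->B
Char 8 ('G'): step: R->7, L=1; G->plug->H->R->F->L->G->refl->B->L'->E->R'->E->plug->E
Char 9 ('H'): step: R->0, L->2 (L advanced); H->plug->G->R->E->L->F->refl->H->L'->G->R'->F->plug->F

F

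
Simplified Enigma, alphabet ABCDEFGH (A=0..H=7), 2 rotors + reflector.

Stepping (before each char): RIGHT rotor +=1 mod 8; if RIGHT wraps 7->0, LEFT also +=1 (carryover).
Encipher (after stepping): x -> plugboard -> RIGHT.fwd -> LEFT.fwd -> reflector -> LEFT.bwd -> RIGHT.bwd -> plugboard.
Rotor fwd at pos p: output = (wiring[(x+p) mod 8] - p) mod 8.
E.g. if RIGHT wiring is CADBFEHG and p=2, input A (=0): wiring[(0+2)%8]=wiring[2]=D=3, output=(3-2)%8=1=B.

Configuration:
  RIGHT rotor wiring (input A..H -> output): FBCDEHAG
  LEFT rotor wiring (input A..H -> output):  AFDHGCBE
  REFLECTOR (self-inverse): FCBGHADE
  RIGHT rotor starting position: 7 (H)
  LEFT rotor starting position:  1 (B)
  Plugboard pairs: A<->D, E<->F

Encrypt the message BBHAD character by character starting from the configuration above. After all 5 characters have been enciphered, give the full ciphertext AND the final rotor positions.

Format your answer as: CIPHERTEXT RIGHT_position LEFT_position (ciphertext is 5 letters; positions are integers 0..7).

Char 1 ('B'): step: R->0, L->2 (L advanced); B->plug->B->R->B->L->F->refl->A->L'->D->R'->D->plug->A
Char 2 ('B'): step: R->1, L=2; B->plug->B->R->B->L->F->refl->A->L'->D->R'->D->plug->A
Char 3 ('H'): step: R->2, L=2; H->plug->H->R->H->L->D->refl->G->L'->G->R'->E->plug->F
Char 4 ('A'): step: R->3, L=2; A->plug->D->R->F->L->C->refl->B->L'->A->R'->A->plug->D
Char 5 ('D'): step: R->4, L=2; D->plug->A->R->A->L->B->refl->C->L'->F->R'->F->plug->E
Final: ciphertext=AAFDE, RIGHT=4, LEFT=2

Answer: AAFDE 4 2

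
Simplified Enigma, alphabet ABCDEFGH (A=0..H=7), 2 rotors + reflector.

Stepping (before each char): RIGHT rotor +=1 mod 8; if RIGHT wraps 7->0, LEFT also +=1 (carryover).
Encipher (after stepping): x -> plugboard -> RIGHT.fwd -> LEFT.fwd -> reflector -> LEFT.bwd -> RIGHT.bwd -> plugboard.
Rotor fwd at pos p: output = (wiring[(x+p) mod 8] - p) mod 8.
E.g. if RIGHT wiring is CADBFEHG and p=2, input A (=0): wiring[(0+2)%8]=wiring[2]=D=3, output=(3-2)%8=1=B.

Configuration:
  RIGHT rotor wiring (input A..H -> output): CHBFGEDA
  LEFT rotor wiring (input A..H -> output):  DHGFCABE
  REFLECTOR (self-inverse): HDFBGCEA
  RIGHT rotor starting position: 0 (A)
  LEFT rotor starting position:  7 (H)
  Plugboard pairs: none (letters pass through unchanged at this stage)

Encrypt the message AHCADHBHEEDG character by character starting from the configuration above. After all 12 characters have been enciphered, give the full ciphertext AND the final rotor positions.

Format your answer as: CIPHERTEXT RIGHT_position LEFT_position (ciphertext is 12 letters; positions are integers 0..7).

Answer: DFGFBADECHHH 4 0

Derivation:
Char 1 ('A'): step: R->1, L=7; A->plug->A->R->G->L->B->refl->D->L'->F->R'->D->plug->D
Char 2 ('H'): step: R->2, L=7; H->plug->H->R->F->L->D->refl->B->L'->G->R'->F->plug->F
Char 3 ('C'): step: R->3, L=7; C->plug->C->R->B->L->E->refl->G->L'->E->R'->G->plug->G
Char 4 ('A'): step: R->4, L=7; A->plug->A->R->C->L->A->refl->H->L'->D->R'->F->plug->F
Char 5 ('D'): step: R->5, L=7; D->plug->D->R->F->L->D->refl->B->L'->G->R'->B->plug->B
Char 6 ('H'): step: R->6, L=7; H->plug->H->R->G->L->B->refl->D->L'->F->R'->A->plug->A
Char 7 ('B'): step: R->7, L=7; B->plug->B->R->D->L->H->refl->A->L'->C->R'->D->plug->D
Char 8 ('H'): step: R->0, L->0 (L advanced); H->plug->H->R->A->L->D->refl->B->L'->G->R'->E->plug->E
Char 9 ('E'): step: R->1, L=0; E->plug->E->R->D->L->F->refl->C->L'->E->R'->C->plug->C
Char 10 ('E'): step: R->2, L=0; E->plug->E->R->B->L->H->refl->A->L'->F->R'->H->plug->H
Char 11 ('D'): step: R->3, L=0; D->plug->D->R->A->L->D->refl->B->L'->G->R'->H->plug->H
Char 12 ('G'): step: R->4, L=0; G->plug->G->R->F->L->A->refl->H->L'->B->R'->H->plug->H
Final: ciphertext=DFGFBADECHHH, RIGHT=4, LEFT=0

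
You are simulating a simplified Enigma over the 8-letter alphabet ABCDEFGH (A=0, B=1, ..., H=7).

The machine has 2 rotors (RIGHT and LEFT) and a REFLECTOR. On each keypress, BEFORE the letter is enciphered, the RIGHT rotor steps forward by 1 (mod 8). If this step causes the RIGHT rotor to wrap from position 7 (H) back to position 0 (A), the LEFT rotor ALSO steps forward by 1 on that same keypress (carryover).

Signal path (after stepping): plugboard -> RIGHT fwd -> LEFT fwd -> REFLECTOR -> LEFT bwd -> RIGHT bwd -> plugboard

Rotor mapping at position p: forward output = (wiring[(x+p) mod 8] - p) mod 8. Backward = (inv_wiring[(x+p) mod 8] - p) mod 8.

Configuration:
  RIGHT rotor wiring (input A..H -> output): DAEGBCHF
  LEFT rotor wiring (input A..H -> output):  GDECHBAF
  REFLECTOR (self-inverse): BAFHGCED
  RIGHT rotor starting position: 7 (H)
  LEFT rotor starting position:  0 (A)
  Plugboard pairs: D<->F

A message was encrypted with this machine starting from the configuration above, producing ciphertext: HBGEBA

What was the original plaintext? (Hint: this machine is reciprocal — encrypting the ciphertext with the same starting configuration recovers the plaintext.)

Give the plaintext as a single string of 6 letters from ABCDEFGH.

Char 1 ('H'): step: R->0, L->1 (L advanced); H->plug->H->R->F->L->H->refl->D->L'->B->R'->E->plug->E
Char 2 ('B'): step: R->1, L=1; B->plug->B->R->D->L->G->refl->E->L'->G->R'->F->plug->D
Char 3 ('G'): step: R->2, L=1; G->plug->G->R->B->L->D->refl->H->L'->F->R'->E->plug->E
Char 4 ('E'): step: R->3, L=1; E->plug->E->R->C->L->B->refl->A->L'->E->R'->D->plug->F
Char 5 ('B'): step: R->4, L=1; B->plug->B->R->G->L->E->refl->G->L'->D->R'->C->plug->C
Char 6 ('A'): step: R->5, L=1; A->plug->A->R->F->L->H->refl->D->L'->B->R'->G->plug->G

Answer: EDEFCG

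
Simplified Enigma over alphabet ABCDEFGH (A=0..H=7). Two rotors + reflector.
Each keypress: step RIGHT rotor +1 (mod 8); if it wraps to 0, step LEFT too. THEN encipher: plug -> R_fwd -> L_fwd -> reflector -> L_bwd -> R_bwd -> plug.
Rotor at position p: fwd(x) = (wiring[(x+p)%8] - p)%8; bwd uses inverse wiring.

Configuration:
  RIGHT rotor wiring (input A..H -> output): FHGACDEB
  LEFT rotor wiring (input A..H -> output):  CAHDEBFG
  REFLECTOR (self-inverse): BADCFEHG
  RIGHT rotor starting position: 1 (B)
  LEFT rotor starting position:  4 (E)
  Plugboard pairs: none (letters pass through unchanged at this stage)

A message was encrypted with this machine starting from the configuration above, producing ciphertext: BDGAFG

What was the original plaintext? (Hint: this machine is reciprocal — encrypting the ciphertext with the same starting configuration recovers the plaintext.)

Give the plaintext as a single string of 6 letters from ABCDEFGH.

Answer: GACGED

Derivation:
Char 1 ('B'): step: R->2, L=4; B->plug->B->R->G->L->D->refl->C->L'->D->R'->G->plug->G
Char 2 ('D'): step: R->3, L=4; D->plug->D->R->B->L->F->refl->E->L'->F->R'->A->plug->A
Char 3 ('G'): step: R->4, L=4; G->plug->G->R->C->L->B->refl->A->L'->A->R'->C->plug->C
Char 4 ('A'): step: R->5, L=4; A->plug->A->R->G->L->D->refl->C->L'->D->R'->G->plug->G
Char 5 ('F'): step: R->6, L=4; F->plug->F->R->C->L->B->refl->A->L'->A->R'->E->plug->E
Char 6 ('G'): step: R->7, L=4; G->plug->G->R->E->L->G->refl->H->L'->H->R'->D->plug->D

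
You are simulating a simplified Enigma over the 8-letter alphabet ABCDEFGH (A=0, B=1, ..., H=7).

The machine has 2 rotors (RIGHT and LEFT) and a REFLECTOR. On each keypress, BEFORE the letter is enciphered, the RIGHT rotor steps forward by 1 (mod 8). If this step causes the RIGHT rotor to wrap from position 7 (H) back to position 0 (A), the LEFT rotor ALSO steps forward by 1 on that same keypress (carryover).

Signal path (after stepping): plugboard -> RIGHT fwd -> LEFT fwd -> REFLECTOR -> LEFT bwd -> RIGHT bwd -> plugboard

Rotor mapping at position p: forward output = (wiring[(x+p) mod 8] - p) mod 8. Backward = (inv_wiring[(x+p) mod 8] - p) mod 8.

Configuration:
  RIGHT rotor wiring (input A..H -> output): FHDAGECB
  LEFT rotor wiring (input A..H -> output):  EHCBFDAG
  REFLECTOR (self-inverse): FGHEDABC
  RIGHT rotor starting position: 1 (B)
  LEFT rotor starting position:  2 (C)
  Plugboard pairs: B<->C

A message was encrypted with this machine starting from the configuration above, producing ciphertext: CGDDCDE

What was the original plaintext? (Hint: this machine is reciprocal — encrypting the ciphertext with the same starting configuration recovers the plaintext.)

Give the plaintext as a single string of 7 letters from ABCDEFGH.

Char 1 ('C'): step: R->2, L=2; C->plug->B->R->G->L->C->refl->H->L'->B->R'->A->plug->A
Char 2 ('G'): step: R->3, L=2; G->plug->G->R->E->L->G->refl->B->L'->D->R'->B->plug->C
Char 3 ('D'): step: R->4, L=2; D->plug->D->R->F->L->E->refl->D->L'->C->R'->A->plug->A
Char 4 ('D'): step: R->5, L=2; D->plug->D->R->A->L->A->refl->F->L'->H->R'->A->plug->A
Char 5 ('C'): step: R->6, L=2; C->plug->B->R->D->L->B->refl->G->L'->E->R'->A->plug->A
Char 6 ('D'): step: R->7, L=2; D->plug->D->R->E->L->G->refl->B->L'->D->R'->H->plug->H
Char 7 ('E'): step: R->0, L->3 (L advanced); E->plug->E->R->G->L->E->refl->D->L'->E->R'->F->plug->F

Answer: ACAAAHF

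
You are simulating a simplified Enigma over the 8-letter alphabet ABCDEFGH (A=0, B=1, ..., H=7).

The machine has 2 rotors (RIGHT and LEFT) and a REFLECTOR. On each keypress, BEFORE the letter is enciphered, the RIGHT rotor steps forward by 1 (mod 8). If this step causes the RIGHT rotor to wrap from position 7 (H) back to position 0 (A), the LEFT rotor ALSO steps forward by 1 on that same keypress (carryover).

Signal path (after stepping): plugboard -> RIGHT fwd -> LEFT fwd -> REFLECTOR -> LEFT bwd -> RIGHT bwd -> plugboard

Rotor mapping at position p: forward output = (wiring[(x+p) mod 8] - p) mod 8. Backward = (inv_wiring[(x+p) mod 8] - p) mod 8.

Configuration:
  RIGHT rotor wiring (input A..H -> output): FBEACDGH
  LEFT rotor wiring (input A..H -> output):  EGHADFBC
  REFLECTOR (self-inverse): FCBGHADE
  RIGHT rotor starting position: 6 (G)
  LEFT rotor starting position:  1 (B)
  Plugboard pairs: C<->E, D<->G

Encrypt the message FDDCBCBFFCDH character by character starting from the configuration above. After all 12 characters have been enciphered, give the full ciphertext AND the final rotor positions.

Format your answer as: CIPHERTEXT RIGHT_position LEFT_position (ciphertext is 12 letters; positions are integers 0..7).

Answer: BCCHCGDCCABC 2 3

Derivation:
Char 1 ('F'): step: R->7, L=1; F->plug->F->R->D->L->C->refl->B->L'->G->R'->B->plug->B
Char 2 ('D'): step: R->0, L->2 (L advanced); D->plug->G->R->G->L->C->refl->B->L'->C->R'->E->plug->C
Char 3 ('D'): step: R->1, L=2; D->plug->G->R->G->L->C->refl->B->L'->C->R'->E->plug->C
Char 4 ('C'): step: R->2, L=2; C->plug->E->R->E->L->H->refl->E->L'->H->R'->H->plug->H
Char 5 ('B'): step: R->3, L=2; B->plug->B->R->H->L->E->refl->H->L'->E->R'->E->plug->C
Char 6 ('C'): step: R->4, L=2; C->plug->E->R->B->L->G->refl->D->L'->D->R'->D->plug->G
Char 7 ('B'): step: R->5, L=2; B->plug->B->R->B->L->G->refl->D->L'->D->R'->G->plug->D
Char 8 ('F'): step: R->6, L=2; F->plug->F->R->C->L->B->refl->C->L'->G->R'->E->plug->C
Char 9 ('F'): step: R->7, L=2; F->plug->F->R->D->L->D->refl->G->L'->B->R'->E->plug->C
Char 10 ('C'): step: R->0, L->3 (L advanced); C->plug->E->R->C->L->C->refl->B->L'->F->R'->A->plug->A
Char 11 ('D'): step: R->1, L=3; D->plug->G->R->G->L->D->refl->G->L'->D->R'->B->plug->B
Char 12 ('H'): step: R->2, L=3; H->plug->H->R->H->L->E->refl->H->L'->E->R'->E->plug->C
Final: ciphertext=BCCHCGDCCABC, RIGHT=2, LEFT=3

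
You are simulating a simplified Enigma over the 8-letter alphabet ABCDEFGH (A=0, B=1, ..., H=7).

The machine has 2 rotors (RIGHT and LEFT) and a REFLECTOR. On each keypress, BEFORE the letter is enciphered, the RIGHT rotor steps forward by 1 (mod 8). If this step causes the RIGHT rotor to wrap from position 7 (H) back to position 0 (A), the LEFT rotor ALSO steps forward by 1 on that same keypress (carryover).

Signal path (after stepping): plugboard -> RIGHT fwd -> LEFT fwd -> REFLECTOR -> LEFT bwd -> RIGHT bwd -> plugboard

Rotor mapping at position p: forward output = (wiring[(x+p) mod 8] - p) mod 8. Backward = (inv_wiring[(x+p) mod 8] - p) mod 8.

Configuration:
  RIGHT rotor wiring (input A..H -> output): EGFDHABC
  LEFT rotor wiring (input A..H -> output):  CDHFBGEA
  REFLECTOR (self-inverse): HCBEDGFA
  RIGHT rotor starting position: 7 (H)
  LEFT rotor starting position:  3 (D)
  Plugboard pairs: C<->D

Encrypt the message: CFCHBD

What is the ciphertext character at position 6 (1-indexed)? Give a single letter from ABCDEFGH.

Char 1 ('C'): step: R->0, L->4 (L advanced); C->plug->D->R->D->L->E->refl->D->L'->G->R'->B->plug->B
Char 2 ('F'): step: R->1, L=4; F->plug->F->R->A->L->F->refl->G->L'->E->R'->B->plug->B
Char 3 ('C'): step: R->2, L=4; C->plug->D->R->G->L->D->refl->E->L'->D->R'->A->plug->A
Char 4 ('H'): step: R->3, L=4; H->plug->H->R->C->L->A->refl->H->L'->F->R'->C->plug->D
Char 5 ('B'): step: R->4, L=4; B->plug->B->R->E->L->G->refl->F->L'->A->R'->E->plug->E
Char 6 ('D'): step: R->5, L=4; D->plug->C->R->F->L->H->refl->A->L'->C->R'->H->plug->H

H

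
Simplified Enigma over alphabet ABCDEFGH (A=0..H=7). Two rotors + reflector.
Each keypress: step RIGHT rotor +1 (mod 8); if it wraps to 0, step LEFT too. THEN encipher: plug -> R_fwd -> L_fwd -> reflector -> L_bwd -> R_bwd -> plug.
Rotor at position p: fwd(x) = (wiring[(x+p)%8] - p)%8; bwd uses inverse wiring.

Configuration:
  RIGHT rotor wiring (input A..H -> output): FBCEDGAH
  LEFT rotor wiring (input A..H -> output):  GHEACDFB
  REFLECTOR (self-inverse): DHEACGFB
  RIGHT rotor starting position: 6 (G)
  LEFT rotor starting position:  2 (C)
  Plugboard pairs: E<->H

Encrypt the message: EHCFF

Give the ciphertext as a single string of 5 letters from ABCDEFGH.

Char 1 ('E'): step: R->7, L=2; E->plug->H->R->B->L->G->refl->F->L'->H->R'->G->plug->G
Char 2 ('H'): step: R->0, L->3 (L advanced); H->plug->E->R->D->L->C->refl->E->L'->G->R'->F->plug->F
Char 3 ('C'): step: R->1, L=3; C->plug->C->R->D->L->C->refl->E->L'->G->R'->G->plug->G
Char 4 ('F'): step: R->2, L=3; F->plug->F->R->F->L->D->refl->A->L'->C->R'->B->plug->B
Char 5 ('F'): step: R->3, L=3; F->plug->F->R->C->L->A->refl->D->L'->F->R'->D->plug->D

Answer: GFGBD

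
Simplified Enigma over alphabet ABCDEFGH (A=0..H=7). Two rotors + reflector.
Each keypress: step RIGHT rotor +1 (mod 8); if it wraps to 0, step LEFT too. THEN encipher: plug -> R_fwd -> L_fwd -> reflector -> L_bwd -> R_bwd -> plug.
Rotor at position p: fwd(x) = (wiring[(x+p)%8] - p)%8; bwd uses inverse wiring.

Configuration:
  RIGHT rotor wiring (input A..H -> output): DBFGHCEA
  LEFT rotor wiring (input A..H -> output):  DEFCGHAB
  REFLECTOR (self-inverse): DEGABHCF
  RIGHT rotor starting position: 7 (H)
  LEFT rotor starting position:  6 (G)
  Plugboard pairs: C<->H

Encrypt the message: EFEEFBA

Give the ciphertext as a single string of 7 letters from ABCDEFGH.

Char 1 ('E'): step: R->0, L->7 (L advanced); E->plug->E->R->H->L->B->refl->E->L'->B->R'->B->plug->B
Char 2 ('F'): step: R->1, L=7; F->plug->F->R->D->L->G->refl->C->L'->A->R'->A->plug->A
Char 3 ('E'): step: R->2, L=7; E->plug->E->R->C->L->F->refl->H->L'->F->R'->C->plug->H
Char 4 ('E'): step: R->3, L=7; E->plug->E->R->F->L->H->refl->F->L'->C->R'->H->plug->C
Char 5 ('F'): step: R->4, L=7; F->plug->F->R->F->L->H->refl->F->L'->C->R'->H->plug->C
Char 6 ('B'): step: R->5, L=7; B->plug->B->R->H->L->B->refl->E->L'->B->R'->G->plug->G
Char 7 ('A'): step: R->6, L=7; A->plug->A->R->G->L->A->refl->D->L'->E->R'->H->plug->C

Answer: BAHCCGC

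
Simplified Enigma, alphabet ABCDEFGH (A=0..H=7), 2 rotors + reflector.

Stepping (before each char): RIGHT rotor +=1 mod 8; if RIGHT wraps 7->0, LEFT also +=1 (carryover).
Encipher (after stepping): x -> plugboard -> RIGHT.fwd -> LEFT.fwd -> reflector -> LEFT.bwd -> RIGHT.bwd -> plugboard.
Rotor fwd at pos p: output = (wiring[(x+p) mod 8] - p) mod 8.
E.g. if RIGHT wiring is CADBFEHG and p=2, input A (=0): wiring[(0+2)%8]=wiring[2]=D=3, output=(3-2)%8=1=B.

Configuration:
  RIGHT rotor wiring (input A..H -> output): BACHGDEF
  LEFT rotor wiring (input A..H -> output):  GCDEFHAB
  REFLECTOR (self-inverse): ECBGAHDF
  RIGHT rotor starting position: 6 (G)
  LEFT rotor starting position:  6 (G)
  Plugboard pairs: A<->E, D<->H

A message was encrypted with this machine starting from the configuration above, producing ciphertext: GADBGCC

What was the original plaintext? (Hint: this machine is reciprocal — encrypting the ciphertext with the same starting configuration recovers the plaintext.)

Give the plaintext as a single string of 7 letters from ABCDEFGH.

Answer: EFEAABB

Derivation:
Char 1 ('G'): step: R->7, L=6; G->plug->G->R->E->L->F->refl->H->L'->G->R'->A->plug->E
Char 2 ('A'): step: R->0, L->7 (L advanced); A->plug->E->R->G->L->A->refl->E->L'->D->R'->F->plug->F
Char 3 ('D'): step: R->1, L=7; D->plug->H->R->A->L->C->refl->B->L'->H->R'->A->plug->E
Char 4 ('B'): step: R->2, L=7; B->plug->B->R->F->L->G->refl->D->L'->C->R'->E->plug->A
Char 5 ('G'): step: R->3, L=7; G->plug->G->R->F->L->G->refl->D->L'->C->R'->E->plug->A
Char 6 ('C'): step: R->4, L=7; C->plug->C->R->A->L->C->refl->B->L'->H->R'->B->plug->B
Char 7 ('C'): step: R->5, L=7; C->plug->C->R->A->L->C->refl->B->L'->H->R'->B->plug->B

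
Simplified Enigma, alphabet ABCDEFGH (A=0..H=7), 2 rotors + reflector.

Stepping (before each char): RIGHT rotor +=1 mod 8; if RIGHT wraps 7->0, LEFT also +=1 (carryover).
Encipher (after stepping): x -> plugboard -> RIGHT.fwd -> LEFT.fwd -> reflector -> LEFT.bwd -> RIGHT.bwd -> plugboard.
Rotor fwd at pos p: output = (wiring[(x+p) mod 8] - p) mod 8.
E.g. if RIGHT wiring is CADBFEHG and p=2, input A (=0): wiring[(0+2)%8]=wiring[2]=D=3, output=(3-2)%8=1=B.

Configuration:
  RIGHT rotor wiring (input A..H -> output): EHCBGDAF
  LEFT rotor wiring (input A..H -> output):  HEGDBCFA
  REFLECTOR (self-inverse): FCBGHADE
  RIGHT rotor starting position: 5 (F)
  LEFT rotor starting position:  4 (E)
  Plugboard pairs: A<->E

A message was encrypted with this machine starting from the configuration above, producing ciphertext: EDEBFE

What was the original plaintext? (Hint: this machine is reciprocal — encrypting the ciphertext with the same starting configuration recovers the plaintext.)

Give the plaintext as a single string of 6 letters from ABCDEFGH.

Char 1 ('E'): step: R->6, L=4; E->plug->A->R->C->L->B->refl->C->L'->G->R'->C->plug->C
Char 2 ('D'): step: R->7, L=4; D->plug->D->R->D->L->E->refl->H->L'->H->R'->F->plug->F
Char 3 ('E'): step: R->0, L->5 (L advanced); E->plug->A->R->E->L->H->refl->E->L'->H->R'->B->plug->B
Char 4 ('B'): step: R->1, L=5; B->plug->B->R->B->L->A->refl->F->L'->A->R'->C->plug->C
Char 5 ('F'): step: R->2, L=5; F->plug->F->R->D->L->C->refl->B->L'->F->R'->H->plug->H
Char 6 ('E'): step: R->3, L=5; E->plug->A->R->G->L->G->refl->D->L'->C->R'->E->plug->A

Answer: CFBCHA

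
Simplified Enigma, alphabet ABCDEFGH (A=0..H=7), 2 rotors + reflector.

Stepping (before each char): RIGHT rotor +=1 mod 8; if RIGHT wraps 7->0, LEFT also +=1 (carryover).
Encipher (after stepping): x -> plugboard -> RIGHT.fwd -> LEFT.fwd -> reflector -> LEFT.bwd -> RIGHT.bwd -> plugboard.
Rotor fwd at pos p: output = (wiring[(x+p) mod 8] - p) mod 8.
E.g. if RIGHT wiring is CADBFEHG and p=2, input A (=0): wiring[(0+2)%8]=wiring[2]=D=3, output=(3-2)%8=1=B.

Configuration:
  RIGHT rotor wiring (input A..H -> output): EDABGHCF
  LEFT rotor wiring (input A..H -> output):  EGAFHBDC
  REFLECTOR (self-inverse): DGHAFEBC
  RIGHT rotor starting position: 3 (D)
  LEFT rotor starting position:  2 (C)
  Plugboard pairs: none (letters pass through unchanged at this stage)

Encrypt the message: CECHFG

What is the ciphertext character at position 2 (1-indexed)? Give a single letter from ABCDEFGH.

Char 1 ('C'): step: R->4, L=2; C->plug->C->R->G->L->C->refl->H->L'->D->R'->B->plug->B
Char 2 ('E'): step: R->5, L=2; E->plug->E->R->G->L->C->refl->H->L'->D->R'->F->plug->F

F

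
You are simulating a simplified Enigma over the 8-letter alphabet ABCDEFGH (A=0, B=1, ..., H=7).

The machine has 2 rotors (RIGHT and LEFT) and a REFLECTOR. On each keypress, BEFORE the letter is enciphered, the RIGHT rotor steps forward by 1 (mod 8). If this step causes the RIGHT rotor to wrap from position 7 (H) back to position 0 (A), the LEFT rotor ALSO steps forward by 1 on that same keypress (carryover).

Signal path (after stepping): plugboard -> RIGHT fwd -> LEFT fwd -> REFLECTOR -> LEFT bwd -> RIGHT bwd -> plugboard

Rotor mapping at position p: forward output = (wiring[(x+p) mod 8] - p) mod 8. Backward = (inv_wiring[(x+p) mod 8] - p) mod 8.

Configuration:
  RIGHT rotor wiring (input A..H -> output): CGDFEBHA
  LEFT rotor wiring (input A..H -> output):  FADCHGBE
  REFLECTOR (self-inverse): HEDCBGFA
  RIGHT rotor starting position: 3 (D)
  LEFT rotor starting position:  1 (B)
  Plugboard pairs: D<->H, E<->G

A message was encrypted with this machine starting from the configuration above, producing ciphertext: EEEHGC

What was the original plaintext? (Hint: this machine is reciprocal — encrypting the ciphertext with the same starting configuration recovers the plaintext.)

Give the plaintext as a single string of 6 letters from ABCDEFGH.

Char 1 ('E'): step: R->4, L=1; E->plug->G->R->H->L->E->refl->B->L'->C->R'->F->plug->F
Char 2 ('E'): step: R->5, L=1; E->plug->G->R->A->L->H->refl->A->L'->F->R'->D->plug->H
Char 3 ('E'): step: R->6, L=1; E->plug->G->R->G->L->D->refl->C->L'->B->R'->A->plug->A
Char 4 ('H'): step: R->7, L=1; H->plug->D->R->E->L->F->refl->G->L'->D->R'->B->plug->B
Char 5 ('G'): step: R->0, L->2 (L advanced); G->plug->E->R->E->L->H->refl->A->L'->B->R'->F->plug->F
Char 6 ('C'): step: R->1, L=2; C->plug->C->R->E->L->H->refl->A->L'->B->R'->H->plug->D

Answer: FHABFD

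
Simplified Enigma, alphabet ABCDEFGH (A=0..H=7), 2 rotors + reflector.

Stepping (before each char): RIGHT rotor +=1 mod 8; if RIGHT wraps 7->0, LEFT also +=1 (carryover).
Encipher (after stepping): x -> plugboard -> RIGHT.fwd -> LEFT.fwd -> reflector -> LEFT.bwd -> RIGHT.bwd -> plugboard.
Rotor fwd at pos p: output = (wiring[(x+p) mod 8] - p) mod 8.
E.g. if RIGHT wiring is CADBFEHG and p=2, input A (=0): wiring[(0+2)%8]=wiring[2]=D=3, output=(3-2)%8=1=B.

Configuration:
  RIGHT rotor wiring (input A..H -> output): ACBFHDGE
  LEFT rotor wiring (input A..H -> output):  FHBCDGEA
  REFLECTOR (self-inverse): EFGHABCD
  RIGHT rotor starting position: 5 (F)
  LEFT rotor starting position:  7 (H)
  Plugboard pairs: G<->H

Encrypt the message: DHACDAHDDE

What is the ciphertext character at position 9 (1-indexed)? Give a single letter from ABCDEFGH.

Char 1 ('D'): step: R->6, L=7; D->plug->D->R->E->L->D->refl->H->L'->G->R'->B->plug->B
Char 2 ('H'): step: R->7, L=7; H->plug->G->R->E->L->D->refl->H->L'->G->R'->E->plug->E
Char 3 ('A'): step: R->0, L->0 (L advanced); A->plug->A->R->A->L->F->refl->B->L'->C->R'->B->plug->B
Char 4 ('C'): step: R->1, L=0; C->plug->C->R->E->L->D->refl->H->L'->B->R'->A->plug->A
Char 5 ('D'): step: R->2, L=0; D->plug->D->R->B->L->H->refl->D->L'->E->R'->E->plug->E
Char 6 ('A'): step: R->3, L=0; A->plug->A->R->C->L->B->refl->F->L'->A->R'->C->plug->C
Char 7 ('H'): step: R->4, L=0; H->plug->G->R->F->L->G->refl->C->L'->D->R'->A->plug->A
Char 8 ('D'): step: R->5, L=0; D->plug->D->R->D->L->C->refl->G->L'->F->R'->E->plug->E
Char 9 ('D'): step: R->6, L=0; D->plug->D->R->E->L->D->refl->H->L'->B->R'->G->plug->H

H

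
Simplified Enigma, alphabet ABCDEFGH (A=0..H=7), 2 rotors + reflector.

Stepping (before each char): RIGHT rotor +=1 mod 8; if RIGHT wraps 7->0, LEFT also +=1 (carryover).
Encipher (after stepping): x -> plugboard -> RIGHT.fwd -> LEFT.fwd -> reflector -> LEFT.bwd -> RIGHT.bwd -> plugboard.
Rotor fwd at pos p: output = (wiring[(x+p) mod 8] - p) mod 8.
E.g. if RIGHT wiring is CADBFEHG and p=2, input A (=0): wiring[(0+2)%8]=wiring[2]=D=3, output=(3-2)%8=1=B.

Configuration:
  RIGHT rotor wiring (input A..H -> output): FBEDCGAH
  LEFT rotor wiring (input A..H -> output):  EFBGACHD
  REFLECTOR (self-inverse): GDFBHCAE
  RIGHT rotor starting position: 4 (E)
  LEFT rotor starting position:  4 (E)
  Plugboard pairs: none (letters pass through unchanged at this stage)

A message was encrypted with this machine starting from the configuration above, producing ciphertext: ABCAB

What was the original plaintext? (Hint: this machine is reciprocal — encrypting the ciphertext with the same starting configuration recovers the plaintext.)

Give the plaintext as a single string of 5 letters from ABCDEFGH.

Char 1 ('A'): step: R->5, L=4; A->plug->A->R->B->L->G->refl->A->L'->E->R'->E->plug->E
Char 2 ('B'): step: R->6, L=4; B->plug->B->R->B->L->G->refl->A->L'->E->R'->G->plug->G
Char 3 ('C'): step: R->7, L=4; C->plug->C->R->C->L->D->refl->B->L'->F->R'->D->plug->D
Char 4 ('A'): step: R->0, L->5 (L advanced); A->plug->A->R->F->L->E->refl->H->L'->D->R'->D->plug->D
Char 5 ('B'): step: R->1, L=5; B->plug->B->R->D->L->H->refl->E->L'->F->R'->E->plug->E

Answer: EGDDE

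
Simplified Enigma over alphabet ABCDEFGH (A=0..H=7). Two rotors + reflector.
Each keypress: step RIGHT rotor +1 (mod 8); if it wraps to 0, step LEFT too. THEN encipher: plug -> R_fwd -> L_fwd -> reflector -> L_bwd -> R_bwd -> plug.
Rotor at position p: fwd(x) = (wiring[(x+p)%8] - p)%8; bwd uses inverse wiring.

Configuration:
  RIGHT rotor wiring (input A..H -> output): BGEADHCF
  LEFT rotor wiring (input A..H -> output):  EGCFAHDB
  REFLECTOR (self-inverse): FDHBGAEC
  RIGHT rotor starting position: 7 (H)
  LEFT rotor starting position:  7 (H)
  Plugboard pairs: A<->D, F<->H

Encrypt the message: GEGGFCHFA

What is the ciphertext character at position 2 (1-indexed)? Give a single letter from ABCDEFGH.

Char 1 ('G'): step: R->0, L->0 (L advanced); G->plug->G->R->C->L->C->refl->H->L'->F->R'->H->plug->F
Char 2 ('E'): step: R->1, L=0; E->plug->E->R->G->L->D->refl->B->L'->H->R'->C->plug->C

C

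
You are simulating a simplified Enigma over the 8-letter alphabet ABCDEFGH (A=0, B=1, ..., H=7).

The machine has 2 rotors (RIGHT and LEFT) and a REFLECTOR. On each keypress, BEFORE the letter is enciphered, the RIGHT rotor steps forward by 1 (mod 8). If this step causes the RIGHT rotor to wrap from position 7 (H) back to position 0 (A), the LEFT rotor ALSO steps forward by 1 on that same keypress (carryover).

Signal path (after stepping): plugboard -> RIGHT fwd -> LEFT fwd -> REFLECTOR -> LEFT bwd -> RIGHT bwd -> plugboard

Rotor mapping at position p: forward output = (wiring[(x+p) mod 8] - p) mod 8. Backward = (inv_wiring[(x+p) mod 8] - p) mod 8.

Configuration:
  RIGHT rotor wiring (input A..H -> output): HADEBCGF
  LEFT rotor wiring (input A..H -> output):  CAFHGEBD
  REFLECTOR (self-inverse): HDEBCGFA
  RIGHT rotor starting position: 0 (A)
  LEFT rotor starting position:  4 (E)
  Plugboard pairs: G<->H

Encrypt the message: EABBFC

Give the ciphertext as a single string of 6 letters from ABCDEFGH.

Char 1 ('E'): step: R->1, L=4; E->plug->E->R->B->L->A->refl->H->L'->D->R'->C->plug->C
Char 2 ('A'): step: R->2, L=4; A->plug->A->R->B->L->A->refl->H->L'->D->R'->F->plug->F
Char 3 ('B'): step: R->3, L=4; B->plug->B->R->G->L->B->refl->D->L'->H->R'->C->plug->C
Char 4 ('B'): step: R->4, L=4; B->plug->B->R->G->L->B->refl->D->L'->H->R'->G->plug->H
Char 5 ('F'): step: R->5, L=4; F->plug->F->R->G->L->B->refl->D->L'->H->R'->G->plug->H
Char 6 ('C'): step: R->6, L=4; C->plug->C->R->B->L->A->refl->H->L'->D->R'->G->plug->H

Answer: CFCHHH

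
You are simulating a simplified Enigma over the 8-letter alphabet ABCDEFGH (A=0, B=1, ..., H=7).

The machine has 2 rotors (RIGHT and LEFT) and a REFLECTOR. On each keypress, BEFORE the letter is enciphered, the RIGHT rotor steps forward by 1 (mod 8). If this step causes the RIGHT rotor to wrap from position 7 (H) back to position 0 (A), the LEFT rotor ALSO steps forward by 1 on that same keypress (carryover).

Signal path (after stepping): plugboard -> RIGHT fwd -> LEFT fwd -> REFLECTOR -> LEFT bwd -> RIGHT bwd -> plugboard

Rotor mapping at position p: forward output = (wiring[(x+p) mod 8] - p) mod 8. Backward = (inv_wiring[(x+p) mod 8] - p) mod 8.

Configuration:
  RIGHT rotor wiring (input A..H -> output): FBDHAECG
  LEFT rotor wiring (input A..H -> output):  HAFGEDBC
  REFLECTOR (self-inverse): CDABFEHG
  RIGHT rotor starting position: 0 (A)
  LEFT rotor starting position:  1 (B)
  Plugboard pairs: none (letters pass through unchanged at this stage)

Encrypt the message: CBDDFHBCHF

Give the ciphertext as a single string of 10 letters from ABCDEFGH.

Char 1 ('C'): step: R->1, L=1; C->plug->C->R->G->L->B->refl->D->L'->D->R'->E->plug->E
Char 2 ('B'): step: R->2, L=1; B->plug->B->R->F->L->A->refl->C->L'->E->R'->F->plug->F
Char 3 ('D'): step: R->3, L=1; D->plug->D->R->H->L->G->refl->H->L'->A->R'->H->plug->H
Char 4 ('D'): step: R->4, L=1; D->plug->D->R->C->L->F->refl->E->L'->B->R'->E->plug->E
Char 5 ('F'): step: R->5, L=1; F->plug->F->R->G->L->B->refl->D->L'->D->R'->H->plug->H
Char 6 ('H'): step: R->6, L=1; H->plug->H->R->G->L->B->refl->D->L'->D->R'->D->plug->D
Char 7 ('B'): step: R->7, L=1; B->plug->B->R->G->L->B->refl->D->L'->D->R'->H->plug->H
Char 8 ('C'): step: R->0, L->2 (L advanced); C->plug->C->R->D->L->B->refl->D->L'->A->R'->E->plug->E
Char 9 ('H'): step: R->1, L=2; H->plug->H->R->E->L->H->refl->G->L'->H->R'->D->plug->D
Char 10 ('F'): step: R->2, L=2; F->plug->F->R->E->L->H->refl->G->L'->H->R'->H->plug->H

Answer: EFHEHDHEDH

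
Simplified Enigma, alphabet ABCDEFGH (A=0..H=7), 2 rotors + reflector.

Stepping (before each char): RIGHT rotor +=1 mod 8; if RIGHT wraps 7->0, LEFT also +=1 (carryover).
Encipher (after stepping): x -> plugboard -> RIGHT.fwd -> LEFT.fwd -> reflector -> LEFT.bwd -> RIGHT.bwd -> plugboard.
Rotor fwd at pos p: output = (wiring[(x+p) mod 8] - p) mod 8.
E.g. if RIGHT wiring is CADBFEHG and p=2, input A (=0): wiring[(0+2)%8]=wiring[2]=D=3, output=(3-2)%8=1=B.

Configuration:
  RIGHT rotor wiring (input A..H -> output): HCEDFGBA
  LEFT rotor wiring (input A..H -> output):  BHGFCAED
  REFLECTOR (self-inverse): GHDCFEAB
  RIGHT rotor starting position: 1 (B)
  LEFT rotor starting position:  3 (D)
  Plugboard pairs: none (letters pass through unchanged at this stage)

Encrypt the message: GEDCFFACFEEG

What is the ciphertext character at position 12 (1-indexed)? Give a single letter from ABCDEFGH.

Char 1 ('G'): step: R->2, L=3; G->plug->G->R->F->L->G->refl->A->L'->E->R'->D->plug->D
Char 2 ('E'): step: R->3, L=3; E->plug->E->R->F->L->G->refl->A->L'->E->R'->F->plug->F
Char 3 ('D'): step: R->4, L=3; D->plug->D->R->E->L->A->refl->G->L'->F->R'->C->plug->C
Char 4 ('C'): step: R->5, L=3; C->plug->C->R->D->L->B->refl->H->L'->B->R'->A->plug->A
Char 5 ('F'): step: R->6, L=3; F->plug->F->R->F->L->G->refl->A->L'->E->R'->D->plug->D
Char 6 ('F'): step: R->7, L=3; F->plug->F->R->G->L->E->refl->F->L'->C->R'->H->plug->H
Char 7 ('A'): step: R->0, L->4 (L advanced); A->plug->A->R->H->L->B->refl->H->L'->D->R'->D->plug->D
Char 8 ('C'): step: R->1, L=4; C->plug->C->R->C->L->A->refl->G->L'->A->R'->F->plug->F
Char 9 ('F'): step: R->2, L=4; F->plug->F->R->G->L->C->refl->D->L'->F->R'->G->plug->G
Char 10 ('E'): step: R->3, L=4; E->plug->E->R->F->L->D->refl->C->L'->G->R'->D->plug->D
Char 11 ('E'): step: R->4, L=4; E->plug->E->R->D->L->H->refl->B->L'->H->R'->H->plug->H
Char 12 ('G'): step: R->5, L=4; G->plug->G->R->G->L->C->refl->D->L'->F->R'->E->plug->E

E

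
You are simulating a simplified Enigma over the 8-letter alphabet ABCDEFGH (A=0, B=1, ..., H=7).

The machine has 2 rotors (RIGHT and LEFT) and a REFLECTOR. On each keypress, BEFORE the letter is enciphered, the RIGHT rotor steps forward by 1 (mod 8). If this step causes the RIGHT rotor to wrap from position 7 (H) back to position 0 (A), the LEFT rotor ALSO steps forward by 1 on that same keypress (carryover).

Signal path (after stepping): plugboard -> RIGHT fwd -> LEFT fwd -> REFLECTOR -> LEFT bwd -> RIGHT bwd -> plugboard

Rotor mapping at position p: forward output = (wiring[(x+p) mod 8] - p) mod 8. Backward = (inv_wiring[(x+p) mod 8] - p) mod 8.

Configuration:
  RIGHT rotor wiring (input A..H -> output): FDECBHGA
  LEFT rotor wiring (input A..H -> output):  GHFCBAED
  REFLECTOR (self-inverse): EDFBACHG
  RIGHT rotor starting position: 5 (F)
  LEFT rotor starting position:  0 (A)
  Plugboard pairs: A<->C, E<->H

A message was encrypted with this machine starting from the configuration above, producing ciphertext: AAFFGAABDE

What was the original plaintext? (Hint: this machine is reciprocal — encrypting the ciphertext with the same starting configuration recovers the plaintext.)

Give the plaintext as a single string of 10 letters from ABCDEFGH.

Answer: FEGCEGCABB

Derivation:
Char 1 ('A'): step: R->6, L=0; A->plug->C->R->H->L->D->refl->B->L'->E->R'->F->plug->F
Char 2 ('A'): step: R->7, L=0; A->plug->C->R->E->L->B->refl->D->L'->H->R'->H->plug->E
Char 3 ('F'): step: R->0, L->1 (L advanced); F->plug->F->R->H->L->F->refl->C->L'->G->R'->G->plug->G
Char 4 ('F'): step: R->1, L=1; F->plug->F->R->F->L->D->refl->B->L'->C->R'->A->plug->C
Char 5 ('G'): step: R->2, L=1; G->plug->G->R->D->L->A->refl->E->L'->B->R'->H->plug->E
Char 6 ('A'): step: R->3, L=1; A->plug->C->R->E->L->H->refl->G->L'->A->R'->G->plug->G
Char 7 ('A'): step: R->4, L=1; A->plug->C->R->C->L->B->refl->D->L'->F->R'->A->plug->C
Char 8 ('B'): step: R->5, L=1; B->plug->B->R->B->L->E->refl->A->L'->D->R'->C->plug->A
Char 9 ('D'): step: R->6, L=1; D->plug->D->R->F->L->D->refl->B->L'->C->R'->B->plug->B
Char 10 ('E'): step: R->7, L=1; E->plug->H->R->H->L->F->refl->C->L'->G->R'->B->plug->B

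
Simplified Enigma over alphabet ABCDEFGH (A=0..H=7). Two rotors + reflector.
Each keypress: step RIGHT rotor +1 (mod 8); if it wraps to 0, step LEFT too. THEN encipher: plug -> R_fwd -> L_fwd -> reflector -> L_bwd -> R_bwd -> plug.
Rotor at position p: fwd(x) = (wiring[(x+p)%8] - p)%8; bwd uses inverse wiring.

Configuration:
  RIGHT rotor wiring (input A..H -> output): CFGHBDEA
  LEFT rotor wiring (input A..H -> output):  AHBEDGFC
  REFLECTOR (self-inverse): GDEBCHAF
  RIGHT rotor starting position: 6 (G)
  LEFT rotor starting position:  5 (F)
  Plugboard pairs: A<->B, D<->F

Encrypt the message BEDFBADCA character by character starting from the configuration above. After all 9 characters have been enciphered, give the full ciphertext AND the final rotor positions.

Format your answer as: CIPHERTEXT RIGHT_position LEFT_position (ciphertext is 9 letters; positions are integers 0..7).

Char 1 ('B'): step: R->7, L=5; B->plug->A->R->B->L->A->refl->G->L'->H->R'->D->plug->F
Char 2 ('E'): step: R->0, L->6 (L advanced); E->plug->E->R->B->L->E->refl->C->L'->C->R'->A->plug->B
Char 3 ('D'): step: R->1, L=6; D->plug->F->R->D->L->B->refl->D->L'->E->R'->A->plug->B
Char 4 ('F'): step: R->2, L=6; F->plug->D->R->B->L->E->refl->C->L'->C->R'->E->plug->E
Char 5 ('B'): step: R->3, L=6; B->plug->A->R->E->L->D->refl->B->L'->D->R'->H->plug->H
Char 6 ('A'): step: R->4, L=6; A->plug->B->R->H->L->A->refl->G->L'->F->R'->A->plug->B
Char 7 ('D'): step: R->5, L=6; D->plug->F->R->B->L->E->refl->C->L'->C->R'->G->plug->G
Char 8 ('C'): step: R->6, L=6; C->plug->C->R->E->L->D->refl->B->L'->D->R'->G->plug->G
Char 9 ('A'): step: R->7, L=6; A->plug->B->R->D->L->B->refl->D->L'->E->R'->G->plug->G
Final: ciphertext=FBBEHBGGG, RIGHT=7, LEFT=6

Answer: FBBEHBGGG 7 6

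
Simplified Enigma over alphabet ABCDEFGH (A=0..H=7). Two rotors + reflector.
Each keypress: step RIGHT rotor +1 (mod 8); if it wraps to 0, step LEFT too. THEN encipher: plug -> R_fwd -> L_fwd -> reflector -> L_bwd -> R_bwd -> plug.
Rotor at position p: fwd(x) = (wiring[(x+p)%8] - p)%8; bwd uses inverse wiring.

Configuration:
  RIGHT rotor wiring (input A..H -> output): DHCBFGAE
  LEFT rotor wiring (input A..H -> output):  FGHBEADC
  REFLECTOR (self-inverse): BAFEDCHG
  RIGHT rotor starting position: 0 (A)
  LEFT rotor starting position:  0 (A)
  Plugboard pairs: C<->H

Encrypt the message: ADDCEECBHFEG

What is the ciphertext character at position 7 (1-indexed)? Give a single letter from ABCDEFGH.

Char 1 ('A'): step: R->1, L=0; A->plug->A->R->G->L->D->refl->E->L'->E->R'->D->plug->D
Char 2 ('D'): step: R->2, L=0; D->plug->D->R->E->L->E->refl->D->L'->G->R'->E->plug->E
Char 3 ('D'): step: R->3, L=0; D->plug->D->R->F->L->A->refl->B->L'->D->R'->C->plug->H
Char 4 ('C'): step: R->4, L=0; C->plug->H->R->F->L->A->refl->B->L'->D->R'->F->plug->F
Char 5 ('E'): step: R->5, L=0; E->plug->E->R->C->L->H->refl->G->L'->B->R'->A->plug->A
Char 6 ('E'): step: R->6, L=0; E->plug->E->R->E->L->E->refl->D->L'->G->R'->B->plug->B
Char 7 ('C'): step: R->7, L=0; C->plug->H->R->B->L->G->refl->H->L'->C->R'->E->plug->E

E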